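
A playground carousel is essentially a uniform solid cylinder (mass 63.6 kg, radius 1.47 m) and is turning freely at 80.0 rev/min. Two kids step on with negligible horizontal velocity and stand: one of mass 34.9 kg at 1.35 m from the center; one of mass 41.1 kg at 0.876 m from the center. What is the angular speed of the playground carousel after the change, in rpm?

ω_f ≈ 33.5 rpm

The added mass arrives with no angular momentum about the center, and any external torque about the center is negligible, so the system's angular momentum is conserved.
I_p = ½(63.6)(1.47)² = 68.72 kg·m².
Added inertia Σmr² = (34.9)(1.35)² + (41.1)(0.876)² = 95.14 kg·m²; I_f = 68.72 + 95.14 = 163.9 kg·m².
ω_f = I_p ω_i / I_f = (68.72)(80.0) / 163.9 = 33.55 rpm.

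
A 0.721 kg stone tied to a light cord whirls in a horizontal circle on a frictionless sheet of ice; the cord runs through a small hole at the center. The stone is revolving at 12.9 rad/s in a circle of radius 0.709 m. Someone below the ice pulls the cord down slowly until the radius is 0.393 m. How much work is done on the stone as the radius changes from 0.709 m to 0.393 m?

The constraining force is radial, so m r² ω about the center is conserved.
ω₂ = ω₁ (r₁/r₂)² = (12.9)(0.709/0.393)² = 41.99 rad/s.
W = ΔKE = ½m(v₂² − v₁²) = 67.99 J.

W ≈ 68.0 J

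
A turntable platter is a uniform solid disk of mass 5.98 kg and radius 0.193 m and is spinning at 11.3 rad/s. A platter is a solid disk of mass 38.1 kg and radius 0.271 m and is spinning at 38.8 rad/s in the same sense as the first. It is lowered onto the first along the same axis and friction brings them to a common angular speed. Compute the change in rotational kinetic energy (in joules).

No external torque acts about the common axis, so total angular momentum is conserved.
Moments of inertia: I_A = ½(5.98)(0.193)² = 0.1114 kg·m²; I_B = ½(38.1)(0.271)² = 1.399 kg·m².
Taking A's sense as positive: L = (0.1114)(11.3) + (1.399)(38.8) = 55.54 kg·m²·rad/s.
Combined I = 0.1114 + 1.399 = 1.510 kg·m².
ω_f = L / I = 55.54 / 1.510 = 36.77 rad/s.
KE_i = ½ΣIω² = 1060 J; KE_f = ½(1.510)(36.77)² = 1021 J.

ΔKE ≈ -39.0 J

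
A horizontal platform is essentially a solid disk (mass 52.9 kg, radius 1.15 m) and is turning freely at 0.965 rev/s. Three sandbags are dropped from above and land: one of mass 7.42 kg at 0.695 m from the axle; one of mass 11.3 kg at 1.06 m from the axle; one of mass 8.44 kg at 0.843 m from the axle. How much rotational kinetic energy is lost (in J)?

energy lost ≈ 250 J

No external torque acts about the axle; L_before = L_after.
I_p = ½(52.9)(1.15)² = 34.98 kg·m².
Added inertia Σmr² = (7.42)(0.695)² + (11.3)(1.06)² + (8.44)(0.843)² = 22.28 kg·m²; I_f = 34.98 + 22.28 = 57.26 kg·m².
ω_f = I_p ω_i / I_f = (34.98)(0.965) / 57.26 = 0.5895 rev/s.
KE_i = ½(34.98)(6.063 rad/s)² = 643.0 J; KE_f = ½(57.26)(3.704)² = 392.8 J.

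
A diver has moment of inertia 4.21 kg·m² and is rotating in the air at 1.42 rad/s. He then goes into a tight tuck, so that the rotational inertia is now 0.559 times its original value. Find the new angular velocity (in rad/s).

No external torque acts about the spin axis, so angular momentum is conserved.
I₂ = 0.559 × 4.21 = 2.353 kg·m².
ω₂ = I₁ω₁ / I₂ = (4.210)(1.42 rad/s) / (2.353) = 2.540 rad/s.

ω₂ ≈ 2.54 rad/s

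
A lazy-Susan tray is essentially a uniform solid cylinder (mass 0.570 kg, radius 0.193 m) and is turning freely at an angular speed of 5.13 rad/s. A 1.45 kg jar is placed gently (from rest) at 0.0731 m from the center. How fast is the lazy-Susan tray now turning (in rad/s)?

The added mass arrives with no angular momentum about the center, and any external torque about the center is negligible, so the system's angular momentum is conserved.
I_p = ½(0.570)(0.193)² = 0.01062 kg·m².
Added inertia Σmr² = (1.45)(0.0731)² = 0.007748 kg·m²; I_f = 0.01062 + 0.007748 = 0.01836 kg·m².
ω_f = I_p ω_i / I_f = (0.01062)(5.13) / 0.01836 = 2.966 rad/s.

ω_f ≈ 2.97 rad/s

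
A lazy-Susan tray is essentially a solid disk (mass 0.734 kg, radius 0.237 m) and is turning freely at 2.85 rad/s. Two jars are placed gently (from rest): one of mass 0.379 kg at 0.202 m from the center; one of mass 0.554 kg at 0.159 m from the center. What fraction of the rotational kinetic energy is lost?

fraction ≈ 0.588

The added mass arrives with no angular momentum about the center, and any external torque about the center is negligible, so the system's angular momentum is conserved.
I_p = ½(0.734)(0.237)² = 0.02061 kg·m².
Added inertia Σmr² = (0.379)(0.202)² + (0.554)(0.159)² = 0.02947 kg·m²; I_f = 0.02061 + 0.02947 = 0.05008 kg·m².
ω_f = I_p ω_i / I_f = (0.02061)(2.85) / 0.05008 = 1.173 rad/s.
KE_i = ½(0.02061)(2.850 rad/s)² = 0.08372 J; KE_f = ½(0.05008)(1.173)² = 0.03446 J.
Fraction lost = 0.5884.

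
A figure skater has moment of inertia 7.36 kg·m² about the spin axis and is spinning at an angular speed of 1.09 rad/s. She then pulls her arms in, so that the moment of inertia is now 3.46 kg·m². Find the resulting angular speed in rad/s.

With no external torque about the axis, L is conserved: I₁ω₁ = I₂ω₂.
ω₂ = I₁ω₁ / I₂ = (7.360)(1.09 rad/s) / (3.460) = 2.319 rad/s.

ω₂ ≈ 2.32 rad/s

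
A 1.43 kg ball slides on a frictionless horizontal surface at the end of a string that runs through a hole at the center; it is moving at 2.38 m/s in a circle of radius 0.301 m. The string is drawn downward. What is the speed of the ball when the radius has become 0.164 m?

The only horizontal force on the mass is along the cord (radial), so it exerts no torque about the hole and angular momentum m v r is conserved.
v₂ = v₁ r₁ / r₂ = (2.38)(0.301) / (0.164) = 4.368 m/s.

v₂ ≈ 4.37 m/s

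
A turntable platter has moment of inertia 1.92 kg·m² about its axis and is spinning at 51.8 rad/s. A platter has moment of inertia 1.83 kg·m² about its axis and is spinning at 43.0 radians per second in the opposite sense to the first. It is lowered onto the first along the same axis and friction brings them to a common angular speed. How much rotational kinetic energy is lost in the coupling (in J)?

No external torque acts about the common axis, so total angular momentum is conserved.
Taking A's sense as positive: L = (1.920)(51.8) − (1.830)(43.0) = 20.77 kg·m²·rad/s.
Combined I = 1.920 + 1.830 = 3.750 kg·m².
ω_f = L / I = 20.77 / 3.750 = 5.538 rad/s.
KE_i = ½ΣIω² = 4268 J; KE_f = ½(3.750)(5.538)² = 57.50 J.

ΔKE lost ≈ 4210 J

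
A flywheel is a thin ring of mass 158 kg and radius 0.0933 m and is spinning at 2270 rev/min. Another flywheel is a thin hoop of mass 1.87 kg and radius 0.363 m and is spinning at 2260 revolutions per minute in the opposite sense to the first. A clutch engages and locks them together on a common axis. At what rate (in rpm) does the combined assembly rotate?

The coupling torques are internal; angular momentum about the shared axis is conserved.
Moments of inertia: I_A = (158)(0.0933)² = 1.375 kg·m²; I_B = (1.87)(0.363)² = 0.2464 kg·m².
Taking A's sense as positive: L = (1.375)(2270) − (0.2464)(2260) = 2565 kg·m²·rpm.
Combined I = 1.375 + 0.2464 = 1.622 kg·m².
ω_f = L / I = 2565 / 1.622 = 1582 rpm.

|ω_f| ≈ 1580 rpm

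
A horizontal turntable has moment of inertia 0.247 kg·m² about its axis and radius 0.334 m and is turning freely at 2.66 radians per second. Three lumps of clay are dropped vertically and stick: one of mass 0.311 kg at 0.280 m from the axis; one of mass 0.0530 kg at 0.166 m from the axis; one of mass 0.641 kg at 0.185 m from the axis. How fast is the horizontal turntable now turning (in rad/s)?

ω_f ≈ 2.23 rad/s

No external torque acts about the axis; L_before = L_after.
Added inertia Σmr² = (0.311)(0.280)² + (0.0530)(0.166)² + (0.641)(0.185)² = 0.04778 kg·m²; I_f = 0.2470 + 0.04778 = 0.2948 kg·m².
ω_f = I_p ω_i / I_f = (0.2470)(2.66) / 0.2948 = 2.229 rad/s.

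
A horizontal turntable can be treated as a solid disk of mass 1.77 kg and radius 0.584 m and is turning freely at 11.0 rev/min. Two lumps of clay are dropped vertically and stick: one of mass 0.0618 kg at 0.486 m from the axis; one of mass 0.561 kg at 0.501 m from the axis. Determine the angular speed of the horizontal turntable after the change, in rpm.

No external torque acts about the axis; L_before = L_after.
I_p = ½(1.77)(0.584)² = 0.3018 kg·m².
Added inertia Σmr² = (0.0618)(0.486)² + (0.561)(0.501)² = 0.1554 kg·m²; I_f = 0.3018 + 0.1554 = 0.4572 kg·m².
ω_f = I_p ω_i / I_f = (0.3018)(11.0) / 0.4572 = 7.261 rpm.

ω_f ≈ 7.26 rpm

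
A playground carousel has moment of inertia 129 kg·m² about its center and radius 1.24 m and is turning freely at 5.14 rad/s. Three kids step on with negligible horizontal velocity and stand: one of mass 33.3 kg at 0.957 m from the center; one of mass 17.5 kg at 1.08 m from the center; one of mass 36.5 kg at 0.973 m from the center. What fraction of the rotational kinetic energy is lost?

No external torque acts about the center; L_before = L_after.
Added inertia Σmr² = (33.3)(0.957)² + (17.5)(1.08)² + (36.5)(0.973)² = 85.47 kg·m²; I_f = 129.0 + 85.47 = 214.5 kg·m².
ω_f = I_p ω_i / I_f = (129.0)(5.14) / 214.5 = 3.092 rad/s.
KE_i = ½(129.0)(5.140 rad/s)² = 1704 J; KE_f = ½(214.5)(3.092)² = 1025 J.
Fraction lost = 0.3985.

fraction ≈ 0.399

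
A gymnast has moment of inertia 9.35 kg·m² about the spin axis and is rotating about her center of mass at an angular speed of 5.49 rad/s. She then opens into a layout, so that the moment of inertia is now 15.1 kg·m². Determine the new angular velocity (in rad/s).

ω₂ ≈ 3.40 rad/s

Angular momentum about the spin axis is conserved since the torque about it is zero.
ω₂ = I₁ω₁ / I₂ = (9.350)(5.49 rad/s) / (15.10) = 3.399 rad/s.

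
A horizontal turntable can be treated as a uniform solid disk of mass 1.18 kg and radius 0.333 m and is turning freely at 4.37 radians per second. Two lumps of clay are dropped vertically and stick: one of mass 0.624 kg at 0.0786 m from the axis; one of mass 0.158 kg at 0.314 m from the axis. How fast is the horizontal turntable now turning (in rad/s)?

ω_f ≈ 3.37 rad/s

No external torque acts about the axis; L_before = L_after.
I_p = ½(1.18)(0.333)² = 0.06542 kg·m².
Added inertia Σmr² = (0.624)(0.0786)² + (0.158)(0.314)² = 0.01943 kg·m²; I_f = 0.06542 + 0.01943 = 0.08486 kg·m².
ω_f = I_p ω_i / I_f = (0.06542)(4.37) / 0.08486 = 3.369 rad/s.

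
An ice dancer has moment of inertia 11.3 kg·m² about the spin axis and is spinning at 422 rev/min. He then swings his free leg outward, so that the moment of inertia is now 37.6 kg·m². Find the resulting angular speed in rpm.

With no external torque about the axis, L is conserved: I₁ω₁ = I₂ω₂.
ω₂ = I₁ω₁ / I₂ = (11.30)(422 rpm) / (37.60) = 126.8 rpm.

ω₂ ≈ 127 rpm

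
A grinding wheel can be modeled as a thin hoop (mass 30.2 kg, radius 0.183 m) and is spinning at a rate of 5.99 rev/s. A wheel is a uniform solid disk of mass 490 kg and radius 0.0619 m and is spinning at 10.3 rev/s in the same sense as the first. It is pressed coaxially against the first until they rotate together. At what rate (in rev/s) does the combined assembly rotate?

|ω_f| ≈ 8.06 rev/s

The coupling torques are internal; angular momentum about the shared axis is conserved.
Moments of inertia: I_A = (30.2)(0.183)² = 1.011 kg·m²; I_B = ½(490)(0.0619)² = 0.9387 kg·m².
Taking A's sense as positive: L = (1.011)(5.99) + (0.9387)(10.3) = 15.73 kg·m²·rev/s.
Combined I = 1.011 + 0.9387 = 1.950 kg·m².
ω_f = L / I = 15.73 / 1.950 = 8.065 rev/s.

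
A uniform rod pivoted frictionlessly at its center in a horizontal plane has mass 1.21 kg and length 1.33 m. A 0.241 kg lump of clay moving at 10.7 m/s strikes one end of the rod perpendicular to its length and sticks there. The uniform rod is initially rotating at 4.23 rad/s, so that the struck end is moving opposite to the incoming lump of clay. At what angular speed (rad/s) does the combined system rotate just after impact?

About the pivot the impulsive forces during the collision are internal, so angular momentum about that axis is conserved.
I_p = (1/12)(1.21)(1.33)² = 0.1784 kg·m². Taking the sense of the lump of clay's angular momentum as positive, L_{lump} = m v R = (0.241)(10.7)(1.33/2) = 1.715 kg·m²/s.
L_i = −I_p ω_p + m v R = −(0.1784)(4.23) + 1.715 = 0.9604 kg·m²/s.
After sticking, I_f = I_p + m R² = 0.1784 + (0.241)(1.33/2)² = 0.2849 kg·m².
ω_f = L_i / I_f = 0.9604 / 0.2849 = 3.370 rad/s.

|ω_f| ≈ 3.37 rad/s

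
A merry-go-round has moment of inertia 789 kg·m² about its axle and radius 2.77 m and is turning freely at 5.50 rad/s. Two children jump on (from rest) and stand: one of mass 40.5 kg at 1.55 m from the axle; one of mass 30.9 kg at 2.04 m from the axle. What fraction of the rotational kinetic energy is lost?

The added mass arrives with no angular momentum about the axle, and any external torque about the axle is negligible, so the system's angular momentum is conserved.
Added inertia Σmr² = (40.5)(1.55)² + (30.9)(2.04)² = 225.9 kg·m²; I_f = 789.0 + 225.9 = 1015 kg·m².
ω_f = I_p ω_i / I_f = (789.0)(5.50) / 1015 = 4.276 rad/s.
KE_i = ½(789.0)(5.500 rad/s)² = 11930 J; KE_f = ½(1015)(4.276)² = 9277 J.
Fraction lost = 0.2226.

fraction ≈ 0.223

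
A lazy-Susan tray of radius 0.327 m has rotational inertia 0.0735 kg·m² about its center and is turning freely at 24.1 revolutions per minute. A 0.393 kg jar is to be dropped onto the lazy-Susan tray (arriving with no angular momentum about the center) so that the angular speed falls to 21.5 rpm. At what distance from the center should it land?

No external torque acts about the center; L_before = L_after.
I_p ω_i = (I_p + m r²) ω_f ⇒ m r² = I_p(ω_i/ω_f − 1) = 0.07350(24.1/21.5 − 1) = 0.008888 kg·m².
r = √(0.008888/0.393) = 0.1504 m.

r ≈ 0.150 m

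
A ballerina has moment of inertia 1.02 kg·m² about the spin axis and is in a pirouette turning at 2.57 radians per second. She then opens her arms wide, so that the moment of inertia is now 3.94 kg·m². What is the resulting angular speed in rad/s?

ω₂ ≈ 0.665 rad/s

Angular momentum about the spin axis is conserved since the torque about it is zero.
ω₂ = I₁ω₁ / I₂ = (1.020)(2.57 rad/s) / (3.940) = 0.6653 rad/s.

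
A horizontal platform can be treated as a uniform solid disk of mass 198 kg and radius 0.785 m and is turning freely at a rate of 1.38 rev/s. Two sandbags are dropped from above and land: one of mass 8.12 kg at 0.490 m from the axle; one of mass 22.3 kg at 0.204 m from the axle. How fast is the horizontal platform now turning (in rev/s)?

No external torque acts about the axle; L_before = L_after.
I_p = ½(198)(0.785)² = 61.01 kg·m².
Added inertia Σmr² = (8.12)(0.490)² + (22.3)(0.204)² = 2.878 kg·m²; I_f = 61.01 + 2.878 = 63.88 kg·m².
ω_f = I_p ω_i / I_f = (61.01)(1.38) / 63.88 = 1.318 rev/s.

ω_f ≈ 1.32 rev/s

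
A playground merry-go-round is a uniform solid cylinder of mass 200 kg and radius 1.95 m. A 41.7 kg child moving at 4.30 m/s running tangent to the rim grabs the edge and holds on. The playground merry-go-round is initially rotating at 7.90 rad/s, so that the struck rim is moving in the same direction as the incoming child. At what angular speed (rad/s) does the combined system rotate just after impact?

About the axle the impulsive forces during the collision are internal, so angular momentum about that axis is conserved.
I_p = ½(200)(1.95)² = 380.2 kg·m². Taking the sense of the child's angular momentum as positive, L_{child} = m v R = (41.7)(4.30)(1.95) = 349.7 kg·m²/s.
L_i = +I_p ω_p + m v R = +(380.2)(7.90) + 349.7 = 3354 kg·m²/s.
After sticking, I_f = I_p + m R² = 380.2 + (41.7)(1.95)² = 538.8 kg·m².
ω_f = L_i / I_f = 3354 / 538.8 = 6.224 rad/s.

|ω_f| ≈ 6.22 rad/s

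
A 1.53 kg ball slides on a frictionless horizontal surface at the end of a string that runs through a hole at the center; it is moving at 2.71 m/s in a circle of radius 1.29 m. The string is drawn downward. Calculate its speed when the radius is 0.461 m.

The only horizontal force on the mass is along the cord (radial), so it exerts no torque about the hole and angular momentum m v r is conserved.
v₂ = v₁ r₁ / r₂ = (2.71)(1.29) / (0.461) = 7.583 m/s.

v₂ ≈ 7.58 m/s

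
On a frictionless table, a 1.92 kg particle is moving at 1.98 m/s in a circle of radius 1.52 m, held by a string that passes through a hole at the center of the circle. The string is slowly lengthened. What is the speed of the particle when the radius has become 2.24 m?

The only horizontal force on the mass is along the cord (radial), so it exerts no torque about the hole and angular momentum m v r is conserved.
v₂ = v₁ r₁ / r₂ = (1.98)(1.52) / (2.24) = 1.344 m/s.

v₂ ≈ 1.34 m/s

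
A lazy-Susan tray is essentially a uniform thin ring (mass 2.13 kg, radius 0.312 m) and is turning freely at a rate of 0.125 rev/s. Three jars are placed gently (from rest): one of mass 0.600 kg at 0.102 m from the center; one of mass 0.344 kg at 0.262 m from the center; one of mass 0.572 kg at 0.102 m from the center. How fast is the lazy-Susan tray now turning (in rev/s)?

The added mass arrives with no angular momentum about the center, and any external torque about the center is negligible, so the system's angular momentum is conserved.
I_p = (2.13)(0.312)² = 0.2073 kg·m².
Added inertia Σmr² = (0.600)(0.102)² + (0.344)(0.262)² + (0.572)(0.102)² = 0.03581 kg·m²; I_f = 0.2073 + 0.03581 = 0.2431 kg·m².
ω_f = I_p ω_i / I_f = (0.2073)(0.125) / 0.2431 = 0.1066 rev/s.

ω_f ≈ 0.107 rev/s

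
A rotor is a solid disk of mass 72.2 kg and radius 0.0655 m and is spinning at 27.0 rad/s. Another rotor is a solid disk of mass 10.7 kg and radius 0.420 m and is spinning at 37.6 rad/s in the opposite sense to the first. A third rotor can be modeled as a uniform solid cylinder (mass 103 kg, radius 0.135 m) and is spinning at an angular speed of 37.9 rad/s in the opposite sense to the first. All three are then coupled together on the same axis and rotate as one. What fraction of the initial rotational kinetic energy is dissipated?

The coupling torques are internal; angular momentum about the shared axis is conserved.
Moments of inertia: I_A = ½(72.2)(0.0655)² = 0.1549 kg·m²; I_B = ½(10.7)(0.420)² = 0.9437 kg·m²; I_C = ½(103)(0.135)² = 0.9386 kg·m².
Taking A's sense as positive: L = (0.1549)(27.0) − (0.9437)(37.6) − (0.9386)(37.9) = -66.88 kg·m²·rad/s.
Combined I = 0.1549 + 0.9437 + 0.9386 = 2.037 kg·m².
ω_f = L / I = -66.88 / 2.037 = -32.83 rad/s.
KE_i = ½ΣIω² = 1398 J; KE_f = ½(2.037)(32.83)² = 1098 J.
Fraction dissipated = (KE_i − KE_f)/KE_i = 0.2146.

fraction ≈ 0.215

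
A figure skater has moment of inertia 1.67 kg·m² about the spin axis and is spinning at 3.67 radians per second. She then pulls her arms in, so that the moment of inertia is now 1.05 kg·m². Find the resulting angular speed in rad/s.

Angular momentum about the spin axis is conserved since the torque about it is zero.
ω₂ = I₁ω₁ / I₂ = (1.670)(3.67 rad/s) / (1.050) = 5.837 rad/s.

ω₂ ≈ 5.84 rad/s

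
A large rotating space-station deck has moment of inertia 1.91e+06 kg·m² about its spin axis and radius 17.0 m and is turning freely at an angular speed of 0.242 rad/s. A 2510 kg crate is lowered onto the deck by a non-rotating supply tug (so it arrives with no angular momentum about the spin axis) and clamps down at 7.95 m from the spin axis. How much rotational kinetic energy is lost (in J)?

energy lost ≈ 4290 J

No external torque acts about the spin axis; L_before = L_after.
Added inertia Σmr² = (2510)(7.95)² = 1.586e+05 kg·m²; I_f = 1.910e+06 + 1.586e+05 = 2.069e+06 kg·m².
ω_f = I_p ω_i / I_f = (1.910e+06)(0.242) / 2.069e+06 = 0.2234 rad/s.
KE_i = ½(1.910e+06)(0.2420 rad/s)² = 55930 J; KE_f = ½(2.069e+06)(0.2234)² = 51640 J.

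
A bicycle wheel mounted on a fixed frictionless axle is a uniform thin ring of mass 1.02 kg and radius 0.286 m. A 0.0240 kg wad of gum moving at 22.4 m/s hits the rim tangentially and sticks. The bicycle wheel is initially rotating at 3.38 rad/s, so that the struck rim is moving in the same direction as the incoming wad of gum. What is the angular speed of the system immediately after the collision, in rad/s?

The axle reaction passes through the axle and exerts no torque about it; angular momentum about the axle is conserved through the impact.
I_p = (1.02)(0.286)² = 0.08343 kg·m². Taking the sense of the wad of gum's angular momentum as positive, L_{wad} = m v R = (0.0240)(22.4)(0.286) = 0.1538 kg·m²/s.
L_i = +I_p ω_p + m v R = +(0.08343)(3.38) + 0.1538 = 0.4358 kg·m²/s.
After sticking, I_f = I_p + m R² = 0.08343 + (0.0240)(0.286)² = 0.08540 kg·m².
ω_f = L_i / I_f = 0.4358 / 0.08540 = 5.103 rad/s.

|ω_f| ≈ 5.10 rad/s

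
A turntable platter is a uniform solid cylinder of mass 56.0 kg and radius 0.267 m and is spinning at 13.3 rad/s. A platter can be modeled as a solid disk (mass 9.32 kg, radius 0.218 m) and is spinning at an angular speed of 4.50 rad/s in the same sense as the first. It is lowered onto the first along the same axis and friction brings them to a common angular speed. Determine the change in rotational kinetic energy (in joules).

ΔKE ≈ -7.72 J

The coupling torques are internal; angular momentum about the shared axis is conserved.
Moments of inertia: I_A = ½(56.0)(0.267)² = 1.996 kg·m²; I_B = ½(9.32)(0.218)² = 0.2215 kg·m².
Taking A's sense as positive: L = (1.996)(13.3) + (0.2215)(4.50) = 27.54 kg·m²·rad/s.
Combined I = 1.996 + 0.2215 = 2.218 kg·m².
ω_f = L / I = 27.54 / 2.218 = 12.42 rad/s.
KE_i = ½ΣIω² = 178.8 J; KE_f = ½(2.218)(12.42)² = 171.1 J.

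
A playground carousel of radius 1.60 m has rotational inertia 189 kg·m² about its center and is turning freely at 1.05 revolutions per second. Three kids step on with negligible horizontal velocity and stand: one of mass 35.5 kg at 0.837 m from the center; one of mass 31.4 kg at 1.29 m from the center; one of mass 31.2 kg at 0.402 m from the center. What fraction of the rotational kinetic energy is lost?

No external torque acts about the center; L_before = L_after.
Added inertia Σmr² = (35.5)(0.837)² + (31.4)(1.29)² + (31.2)(0.402)² = 82.16 kg·m²; I_f = 189.0 + 82.16 = 271.2 kg·m².
ω_f = I_p ω_i / I_f = (189.0)(1.05) / 271.2 = 0.7318 rev/s.
KE_i = ½(189.0)(6.597 rad/s)² = 4113 J; KE_f = ½(271.2)(4.598)² = 2867 J.
Fraction lost = 0.3030.

fraction ≈ 0.303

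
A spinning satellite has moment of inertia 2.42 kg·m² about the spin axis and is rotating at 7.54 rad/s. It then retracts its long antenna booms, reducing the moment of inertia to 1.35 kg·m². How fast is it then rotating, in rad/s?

ω₂ ≈ 13.5 rad/s

With no external torque about the axis, L is conserved: I₁ω₁ = I₂ω₂.
ω₂ = I₁ω₁ / I₂ = (2.420)(7.54 rad/s) / (1.350) = 13.52 rad/s.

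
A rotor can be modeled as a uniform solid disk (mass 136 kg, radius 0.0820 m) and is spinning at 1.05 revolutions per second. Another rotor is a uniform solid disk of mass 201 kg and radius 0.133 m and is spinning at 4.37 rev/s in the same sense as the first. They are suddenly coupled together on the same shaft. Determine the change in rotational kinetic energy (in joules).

No external torque acts about the common axis, so total angular momentum is conserved.
Moments of inertia: I_A = ½(136)(0.0820)² = 0.4572 kg·m²; I_B = ½(201)(0.133)² = 1.778 kg·m².
Taking A's sense as positive: L = (0.4572)(1.05) + (1.778)(4.37) = 8.249 kg·m²·rev/s.
Combined I = 0.4572 + 1.778 = 2.235 kg·m².
ω_f = L / I = 8.249 / 2.235 = 3.691 rev/s.
KE_i = ½ΣIω² = 680.1 J; KE_f = ½(2.235)(23.19)² = 601.0 J.

ΔKE ≈ -79.1 J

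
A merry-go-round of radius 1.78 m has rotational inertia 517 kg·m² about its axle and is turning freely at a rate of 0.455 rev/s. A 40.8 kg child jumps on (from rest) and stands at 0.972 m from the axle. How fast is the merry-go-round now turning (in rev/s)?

ω_f ≈ 0.423 rev/s

The added mass arrives with no angular momentum about the axle, and any external torque about the axle is negligible, so the system's angular momentum is conserved.
Added inertia Σmr² = (40.8)(0.972)² = 38.55 kg·m²; I_f = 517.0 + 38.55 = 555.5 kg·m².
ω_f = I_p ω_i / I_f = (517.0)(0.455) / 555.5 = 0.4234 rev/s.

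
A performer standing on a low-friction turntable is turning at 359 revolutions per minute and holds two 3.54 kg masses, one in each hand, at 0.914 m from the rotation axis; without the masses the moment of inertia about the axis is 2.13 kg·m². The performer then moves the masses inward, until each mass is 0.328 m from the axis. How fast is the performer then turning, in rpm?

ω₂ ≈ 999 rpm

With no external torque about the axis, L is conserved: I₁ω₁ = I₂ω₂.
I₁ = 2.13 + 2(3.54)(0.914)² = 8.045 kg·m²; I₂ = 2.13 + 2(3.54)(0.328)² = 2.892 kg·m².
ω₂ = I₁ω₁ / I₂ = (8.045)(359 rpm) / (2.892) = 998.7 rpm.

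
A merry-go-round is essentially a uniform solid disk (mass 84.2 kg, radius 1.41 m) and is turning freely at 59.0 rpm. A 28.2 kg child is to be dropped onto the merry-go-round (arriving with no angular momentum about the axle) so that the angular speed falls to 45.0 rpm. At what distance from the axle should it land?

r ≈ 0.961 m

No external torque acts about the axle; L_before = L_after.
I_p = ½(84.2)(1.41)² = 83.70 kg·m².
I_p ω_i = (I_p + m r²) ω_f ⇒ m r² = I_p(ω_i/ω_f − 1) = 83.70(59.0/45.0 − 1) = 26.04 kg·m².
r = √(26.04/28.2) = 0.9609 m.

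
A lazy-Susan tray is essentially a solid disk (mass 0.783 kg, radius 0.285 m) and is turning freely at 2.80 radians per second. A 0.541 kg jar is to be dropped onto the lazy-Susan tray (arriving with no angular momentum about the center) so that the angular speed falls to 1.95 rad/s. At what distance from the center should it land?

The added mass arrives with no angular momentum about the center, and any external torque about the center is negligible, so the system's angular momentum is conserved.
I_p = ½(0.783)(0.285)² = 0.03180 kg·m².
I_p ω_i = (I_p + m r²) ω_f ⇒ m r² = I_p(ω_i/ω_f − 1) = 0.03180(2.80/1.95 − 1) = 0.01386 kg·m².
r = √(0.01386/0.541) = 0.1601 m.

r ≈ 0.160 m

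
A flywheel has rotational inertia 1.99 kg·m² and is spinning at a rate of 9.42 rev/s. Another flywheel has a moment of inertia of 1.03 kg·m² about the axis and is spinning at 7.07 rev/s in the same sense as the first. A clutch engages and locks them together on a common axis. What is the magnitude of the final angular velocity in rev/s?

The coupling torques are internal; angular momentum about the shared axis is conserved.
Taking A's sense as positive: L = (1.990)(9.42) + (1.030)(7.07) = 26.03 kg·m²·rev/s.
Combined I = 1.990 + 1.030 = 3.020 kg·m².
ω_f = L / I = 26.03 / 3.020 = 8.619 rev/s.

|ω_f| ≈ 8.62 rev/s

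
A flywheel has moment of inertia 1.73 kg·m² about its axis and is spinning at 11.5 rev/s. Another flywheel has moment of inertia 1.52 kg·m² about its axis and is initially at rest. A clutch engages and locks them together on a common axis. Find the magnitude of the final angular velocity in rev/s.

The coupling torques are internal; angular momentum about the shared axis is conserved.
Taking A's sense as positive: L = (1.730)(11.5) = 19.89 kg·m²·rev/s.
Combined I = 1.730 + 1.520 = 3.250 kg·m².
ω_f = L / I = 19.89 / 3.250 = 6.122 rev/s.

|ω_f| ≈ 6.12 rev/s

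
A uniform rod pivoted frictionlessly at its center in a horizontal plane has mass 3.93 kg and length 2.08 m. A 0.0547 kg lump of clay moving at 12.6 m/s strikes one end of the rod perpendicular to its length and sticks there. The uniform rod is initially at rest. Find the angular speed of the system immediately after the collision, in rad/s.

The axle reaction passes through the pivot and exerts no torque about it; angular momentum about the pivot is conserved through the impact.
I_p = (1/12)(3.93)(2.08)² = 1.417 kg·m². Taking the sense of the lump of clay's angular momentum as positive, L_{lump} = m v R = (0.0547)(12.6)(2.08/2) = 0.7168 kg·m²/s.
L_i = 0 + 0.7168 = 0.7168 kg·m²/s.
After sticking, I_f = I_p + m R² = 1.417 + (0.0547)(2.08/2)² = 1.476 kg·m².
ω_f = L_i / I_f = 0.7168 / 1.476 = 0.4856 rad/s.

|ω_f| ≈ 0.486 rad/s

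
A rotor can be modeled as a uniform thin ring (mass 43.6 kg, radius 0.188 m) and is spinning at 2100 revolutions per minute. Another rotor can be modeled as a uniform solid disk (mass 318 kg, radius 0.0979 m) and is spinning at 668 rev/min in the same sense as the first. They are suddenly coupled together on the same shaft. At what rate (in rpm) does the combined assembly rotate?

|ω_f| ≈ 1390 rpm

The coupling torques are internal; angular momentum about the shared axis is conserved.
Moments of inertia: I_A = (43.6)(0.188)² = 1.541 kg·m²; I_B = ½(318)(0.0979)² = 1.524 kg·m².
Taking A's sense as positive: L = (1.541)(2100) + (1.524)(668) = 4254 kg·m²·rpm.
Combined I = 1.541 + 1.524 = 3.065 kg·m².
ω_f = L / I = 4254 / 3.065 = 1388 rpm.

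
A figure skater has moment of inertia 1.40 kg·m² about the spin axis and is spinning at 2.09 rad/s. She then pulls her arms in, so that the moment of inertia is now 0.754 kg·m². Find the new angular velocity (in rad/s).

ω₂ ≈ 3.88 rad/s

With no external torque about the axis, L is conserved: I₁ω₁ = I₂ω₂.
ω₂ = I₁ω₁ / I₂ = (1.400)(2.09 rad/s) / (0.7540) = 3.881 rad/s.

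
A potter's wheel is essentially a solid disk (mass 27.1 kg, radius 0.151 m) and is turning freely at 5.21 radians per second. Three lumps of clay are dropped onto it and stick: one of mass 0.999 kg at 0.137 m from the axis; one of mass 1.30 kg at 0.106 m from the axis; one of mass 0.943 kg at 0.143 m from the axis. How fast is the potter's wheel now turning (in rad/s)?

ω_f ≈ 4.45 rad/s

No external torque acts about the axis; L_before = L_after.
I_p = ½(27.1)(0.151)² = 0.3090 kg·m².
Added inertia Σmr² = (0.999)(0.137)² + (1.30)(0.106)² + (0.943)(0.143)² = 0.05264 kg·m²; I_f = 0.3090 + 0.05264 = 0.3616 kg·m².
ω_f = I_p ω_i / I_f = (0.3090)(5.21) / 0.3616 = 4.452 rad/s.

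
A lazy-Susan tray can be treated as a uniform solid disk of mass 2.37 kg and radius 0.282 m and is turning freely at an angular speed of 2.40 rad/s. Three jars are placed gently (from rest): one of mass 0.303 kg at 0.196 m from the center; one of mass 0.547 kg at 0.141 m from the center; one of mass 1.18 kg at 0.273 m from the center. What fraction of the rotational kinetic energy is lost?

fraction ≈ 0.540

No external torque acts about the center; L_before = L_after.
I_p = ½(2.37)(0.282)² = 0.09424 kg·m².
Added inertia Σmr² = (0.303)(0.196)² + (0.547)(0.141)² + (1.18)(0.273)² = 0.1105 kg·m²; I_f = 0.09424 + 0.1105 = 0.2047 kg·m².
ω_f = I_p ω_i / I_f = (0.09424)(2.40) / 0.2047 = 1.105 rad/s.
KE_i = ½(0.09424)(2.400 rad/s)² = 0.2714 J; KE_f = ½(0.2047)(1.105)² = 0.1249 J.
Fraction lost = 0.5396.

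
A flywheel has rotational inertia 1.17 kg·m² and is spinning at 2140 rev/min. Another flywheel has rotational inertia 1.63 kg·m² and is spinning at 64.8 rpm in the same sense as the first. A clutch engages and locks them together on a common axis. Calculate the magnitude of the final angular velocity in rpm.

No external torque acts about the common axis, so total angular momentum is conserved.
Taking A's sense as positive: L = (1.170)(2140) + (1.630)(64.8) = 2609 kg·m²·rpm.
Combined I = 1.170 + 1.630 = 2.800 kg·m².
ω_f = L / I = 2609 / 2.800 = 931.9 rpm.

|ω_f| ≈ 932 rpm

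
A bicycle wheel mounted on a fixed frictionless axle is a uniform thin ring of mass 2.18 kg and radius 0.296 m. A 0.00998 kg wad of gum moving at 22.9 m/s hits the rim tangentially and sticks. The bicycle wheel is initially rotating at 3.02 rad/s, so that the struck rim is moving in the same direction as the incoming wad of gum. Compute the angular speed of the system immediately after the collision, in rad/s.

|ω_f| ≈ 3.36 rad/s

The axle reaction passes through the axle and exerts no torque about it; angular momentum about the axle is conserved through the impact.
I_p = (2.18)(0.296)² = 0.1910 kg·m². Taking the sense of the wad of gum's angular momentum as positive, L_{wad} = m v R = (0.00998)(22.9)(0.296) = 0.06765 kg·m²/s.
L_i = +I_p ω_p + m v R = +(0.1910)(3.02) + 0.06765 = 0.6445 kg·m²/s.
After sticking, I_f = I_p + m R² = 0.1910 + (0.00998)(0.296)² = 0.1919 kg·m².
ω_f = L_i / I_f = 0.6445 / 0.1919 = 3.359 rad/s.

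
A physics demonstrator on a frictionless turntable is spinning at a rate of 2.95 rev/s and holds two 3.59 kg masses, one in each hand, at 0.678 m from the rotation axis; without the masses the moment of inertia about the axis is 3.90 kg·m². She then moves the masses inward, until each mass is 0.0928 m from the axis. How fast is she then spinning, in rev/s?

ω₂ ≈ 5.36 rev/s

With no external torque about the axis, L is conserved: I₁ω₁ = I₂ω₂.
I₁ = 3.90 + 2(3.59)(0.678)² = 7.201 kg·m²; I₂ = 3.90 + 2(3.59)(0.0928)² = 3.962 kg·m².
ω₂ = I₁ω₁ / I₂ = (7.201)(2.95 rev/s) / (3.962) = 5.362 rev/s.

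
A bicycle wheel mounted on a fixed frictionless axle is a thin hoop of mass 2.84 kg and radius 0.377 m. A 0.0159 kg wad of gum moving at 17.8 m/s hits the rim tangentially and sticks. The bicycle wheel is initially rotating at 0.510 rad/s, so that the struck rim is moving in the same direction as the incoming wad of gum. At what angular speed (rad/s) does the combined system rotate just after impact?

|ω_f| ≈ 0.770 rad/s

About the axle the impulsive forces during the collision are internal, so angular momentum about that axis is conserved.
I_p = (2.84)(0.377)² = 0.4036 kg·m². Taking the sense of the wad of gum's angular momentum as positive, L_{wad} = m v R = (0.0159)(17.8)(0.377) = 0.1067 kg·m²/s.
L_i = +I_p ω_p + m v R = +(0.4036)(0.510) + 0.1067 = 0.3126 kg·m²/s.
After sticking, I_f = I_p + m R² = 0.4036 + (0.0159)(0.377)² = 0.4059 kg·m².
ω_f = L_i / I_f = 0.3126 / 0.4059 = 0.7700 rad/s.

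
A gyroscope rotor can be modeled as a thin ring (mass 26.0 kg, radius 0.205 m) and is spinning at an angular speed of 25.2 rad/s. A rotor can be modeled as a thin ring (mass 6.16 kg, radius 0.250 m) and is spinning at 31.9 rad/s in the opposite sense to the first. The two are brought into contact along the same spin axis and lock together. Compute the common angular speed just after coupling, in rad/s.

No external torque acts about the common axis, so total angular momentum is conserved.
Moments of inertia: I_A = (26.0)(0.205)² = 1.093 kg·m²; I_B = (6.16)(0.250)² = 0.3850 kg·m².
Taking A's sense as positive: L = (1.093)(25.2) − (0.3850)(31.9) = 15.25 kg·m²·rad/s.
Combined I = 1.093 + 0.3850 = 1.478 kg·m².
ω_f = L / I = 15.25 / 1.478 = 10.32 rad/s.

|ω_f| ≈ 10.3 rad/s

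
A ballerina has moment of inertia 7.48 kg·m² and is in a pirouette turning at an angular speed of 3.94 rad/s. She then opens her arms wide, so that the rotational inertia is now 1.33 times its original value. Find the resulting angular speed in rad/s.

With no external torque about the axis, L is conserved: I₁ω₁ = I₂ω₂.
I₂ = 1.33 × 7.48 = 9.948 kg·m².
ω₂ = I₁ω₁ / I₂ = (7.480)(3.94 rad/s) / (9.948) = 2.962 rad/s.

ω₂ ≈ 2.96 rad/s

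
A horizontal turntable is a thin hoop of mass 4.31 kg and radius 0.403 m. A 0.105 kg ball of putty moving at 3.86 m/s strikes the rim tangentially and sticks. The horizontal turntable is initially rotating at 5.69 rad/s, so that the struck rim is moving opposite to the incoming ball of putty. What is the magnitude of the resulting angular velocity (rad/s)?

About the axle the impulsive forces during the collision are internal, so angular momentum about that axis is conserved.
I_p = (4.31)(0.403)² = 0.7000 kg·m². Taking the sense of the ball of putty's angular momentum as positive, L_{ball} = m v R = (0.105)(3.86)(0.403) = 0.1633 kg·m²/s.
L_i = −I_p ω_p + m v R = −(0.7000)(5.69) + 0.1633 = -3.820 kg·m²/s.
After sticking, I_f = I_p + m R² = 0.7000 + (0.105)(0.403)² = 0.7170 kg·m².
ω_f = L_i / I_f = -3.820 / 0.7170 = -5.327 rad/s.

|ω_f| ≈ 5.33 rad/s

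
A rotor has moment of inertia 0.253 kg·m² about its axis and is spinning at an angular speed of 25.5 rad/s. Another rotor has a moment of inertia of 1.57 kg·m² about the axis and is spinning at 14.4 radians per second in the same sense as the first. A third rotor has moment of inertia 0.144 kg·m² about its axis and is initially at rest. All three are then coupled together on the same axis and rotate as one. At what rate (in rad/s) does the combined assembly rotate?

No external torque acts about the common axis, so total angular momentum is conserved.
Taking A's sense as positive: L = (0.2530)(25.5) + (1.570)(14.4) = 29.06 kg·m²·rad/s.
Combined I = 0.2530 + 1.570 + 0.1440 = 1.967 kg·m².
ω_f = L / I = 29.06 / 1.967 = 14.77 rad/s.

|ω_f| ≈ 14.8 rad/s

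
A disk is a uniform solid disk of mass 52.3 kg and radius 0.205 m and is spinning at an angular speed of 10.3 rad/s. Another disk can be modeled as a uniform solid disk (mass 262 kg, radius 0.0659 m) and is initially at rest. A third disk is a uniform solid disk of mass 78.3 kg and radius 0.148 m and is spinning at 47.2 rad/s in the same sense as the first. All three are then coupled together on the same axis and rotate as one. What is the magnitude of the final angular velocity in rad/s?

|ω_f| ≈ 20.5 rad/s

The coupling torques are internal; angular momentum about the shared axis is conserved.
Moments of inertia: I_A = ½(52.3)(0.205)² = 1.099 kg·m²; I_B = ½(262)(0.0659)² = 0.5689 kg·m²; I_C = ½(78.3)(0.148)² = 0.8575 kg·m².
Taking A's sense as positive: L = (1.099)(10.3) + (0.8575)(47.2) = 51.80 kg·m²·rad/s.
Combined I = 1.099 + 0.5689 + 0.8575 = 2.525 kg·m².
ω_f = L / I = 51.80 / 2.525 = 20.51 rad/s.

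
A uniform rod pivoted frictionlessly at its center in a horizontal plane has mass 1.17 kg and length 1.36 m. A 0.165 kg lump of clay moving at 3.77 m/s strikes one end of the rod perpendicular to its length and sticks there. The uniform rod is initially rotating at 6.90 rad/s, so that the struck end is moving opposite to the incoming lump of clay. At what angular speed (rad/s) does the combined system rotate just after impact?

About the pivot the impulsive forces during the collision are internal, so angular momentum about that axis is conserved.
I_p = (1/12)(1.17)(1.36)² = 0.1803 kg·m². Taking the sense of the lump of clay's angular momentum as positive, L_{lump} = m v R = (0.165)(3.77)(1.36/2) = 0.4230 kg·m²/s.
L_i = −I_p ω_p + m v R = −(0.1803)(6.90) + 0.4230 = -0.8213 kg·m²/s.
After sticking, I_f = I_p + m R² = 0.1803 + (0.165)(1.36/2)² = 0.2566 kg·m².
ω_f = L_i / I_f = -0.8213 / 0.2566 = -3.200 rad/s.

|ω_f| ≈ 3.20 rad/s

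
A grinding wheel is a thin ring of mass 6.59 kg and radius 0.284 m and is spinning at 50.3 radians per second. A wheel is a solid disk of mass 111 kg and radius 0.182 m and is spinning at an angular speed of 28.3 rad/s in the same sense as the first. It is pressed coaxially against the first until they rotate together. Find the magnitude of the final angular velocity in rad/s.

|ω_f| ≈ 33.2 rad/s

The coupling torques are internal; angular momentum about the shared axis is conserved.
Moments of inertia: I_A = (6.59)(0.284)² = 0.5315 kg·m²; I_B = ½(111)(0.182)² = 1.838 kg·m².
Taking A's sense as positive: L = (0.5315)(50.3) + (1.838)(28.3) = 78.76 kg·m²·rad/s.
Combined I = 0.5315 + 1.838 = 2.370 kg·m².
ω_f = L / I = 78.76 / 2.370 = 33.23 rad/s.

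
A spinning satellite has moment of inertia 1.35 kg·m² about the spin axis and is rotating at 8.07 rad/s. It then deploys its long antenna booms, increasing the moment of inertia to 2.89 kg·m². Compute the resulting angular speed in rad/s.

ω₂ ≈ 3.77 rad/s

Angular momentum about the spin axis is conserved since the torque about it is zero.
ω₂ = I₁ω₁ / I₂ = (1.350)(8.07 rad/s) / (2.890) = 3.770 rad/s.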